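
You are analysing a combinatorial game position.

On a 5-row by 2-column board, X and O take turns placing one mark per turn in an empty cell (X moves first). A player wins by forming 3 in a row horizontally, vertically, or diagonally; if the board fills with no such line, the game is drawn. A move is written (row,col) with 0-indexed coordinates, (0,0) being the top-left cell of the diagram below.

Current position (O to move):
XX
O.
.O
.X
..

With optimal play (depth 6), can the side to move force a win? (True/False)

p1 O@[XX/O./.O/.X/..]: (1,1)[XX/OO/.O/.X/..]+0* (2,0)[XX/O./OO/.X/..]+0 (3,0)[XX/O./.O/OX/..]+0 (4,0)[XX/O./.O/.X/O.]+0 (4,1)[XX/O./.O/.X/.O]+0
p2 X@[XX/OO/.O/.X/..]: (2,0)[XX/OO/XO/.X/..]+0* (3,0)[XX/OO/.O/XX/..]+0 (4,0)[XX/OO/.O/.X/X.]+0 (4,1)[XX/OO/.O/.X/.X]+0
p3 O@[XX/OO/XO/.X/..]: (3,0)[XX/OO/XO/OX/..]+0* (4,0)[XX/OO/XO/.X/O.]+0 (4,1)[XX/OO/XO/.X/.O]+0
p4 X@[XX/OO/XO/OX/..]: (4,0)[XX/OO/XO/OX/X.]+0* (4,1)[XX/OO/XO/OX/.X]+0
p5 O@[XX/OO/XO/OX/X.]: (4,1)[XX/OO/XO/OX/XO]+0*
p6 X@[XX/OO/XO/OX/XO] terminal +0; root [XX/O./.O/.X/..] d6

O winning at [XX/O./.O/.X/..]: False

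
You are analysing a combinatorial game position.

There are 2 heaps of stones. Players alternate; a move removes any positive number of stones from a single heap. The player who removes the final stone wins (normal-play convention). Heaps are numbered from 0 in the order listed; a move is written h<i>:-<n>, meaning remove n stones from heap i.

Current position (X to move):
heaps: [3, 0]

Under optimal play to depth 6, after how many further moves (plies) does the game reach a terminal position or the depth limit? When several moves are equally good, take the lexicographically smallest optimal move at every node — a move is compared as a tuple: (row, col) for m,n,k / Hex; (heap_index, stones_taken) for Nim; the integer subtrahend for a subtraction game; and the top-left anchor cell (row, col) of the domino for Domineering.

[(3,0)] X move#1: h0:-1:-1/(2,0), h0:-2:-1/(1,0), h0:-3:+1/(0,0)*
[(0,0)] end (terminal -1, O#2); searched (3,0) to 6

PV length from [(3,0)]: 1 ply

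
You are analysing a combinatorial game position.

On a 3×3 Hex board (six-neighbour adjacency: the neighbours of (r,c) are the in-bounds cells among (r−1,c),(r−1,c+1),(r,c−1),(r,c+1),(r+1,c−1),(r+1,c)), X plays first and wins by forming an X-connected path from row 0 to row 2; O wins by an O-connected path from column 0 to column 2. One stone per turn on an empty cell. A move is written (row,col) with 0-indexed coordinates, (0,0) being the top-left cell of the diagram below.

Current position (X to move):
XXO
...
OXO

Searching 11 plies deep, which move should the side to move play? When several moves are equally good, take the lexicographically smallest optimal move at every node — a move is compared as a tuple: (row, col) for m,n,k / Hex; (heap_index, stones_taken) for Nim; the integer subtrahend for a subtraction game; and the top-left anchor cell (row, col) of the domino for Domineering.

p1 X@[XXO/.../OXO]: (1,0)[XXO/X../OXO]-1 (1,1)[XXO/.X./OXO]+1* (1,2)[XXO/..X/OXO]-1
p2 O@[XXO/.X./OXO] terminal -1; root [XXO/.../OXO] d11

X's best at [XXO/.../OXO]: (1,1)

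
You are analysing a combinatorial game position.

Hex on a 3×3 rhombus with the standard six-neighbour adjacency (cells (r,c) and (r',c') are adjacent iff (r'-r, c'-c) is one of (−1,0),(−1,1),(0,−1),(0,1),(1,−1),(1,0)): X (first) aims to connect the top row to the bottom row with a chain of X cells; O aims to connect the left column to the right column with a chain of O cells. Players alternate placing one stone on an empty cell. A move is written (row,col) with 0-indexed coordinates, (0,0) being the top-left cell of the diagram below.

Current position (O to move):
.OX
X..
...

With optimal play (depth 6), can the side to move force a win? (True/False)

p1 O@[.OX/X../...]: (0,0)[OOX/X../...]-1* (1,1)[.OX/XO./...]-1 (1,2)[.OX/X.O/...]-1 (2,0)[.OX/X../O..]-1 (2,1)[.OX/X../.O.]-1 (2,2)[.OX/X../..O]-1
p2 X@[OOX/X../...]: (1,1)[OOX/XX./...]+1* (1,2)[OOX/X.X/...]+1 (2,0)[OOX/X../X..]+1 (2,1)[OOX/X../.X.]+1 (2,2)[OOX/X../..X]+1
p3 O@[OOX/XX./...]: (1,2)[OOX/XXO/...]-1* (2,0)[OOX/XX./O..]-1 (2,1)[OOX/XX./.O.]-1 (2,2)[OOX/XX./..O]-1
p4 X@[OOX/XXO/...]: (2,0)[OOX/XXO/X..]+1* (2,1)[OOX/XXO/.X.]+1 (2,2)[OOX/XXO/..X]+1
p5 O@[OOX/XXO/X..] terminal -1; root [.OX/X../...] d6

O winning at [.OX/X../...]: False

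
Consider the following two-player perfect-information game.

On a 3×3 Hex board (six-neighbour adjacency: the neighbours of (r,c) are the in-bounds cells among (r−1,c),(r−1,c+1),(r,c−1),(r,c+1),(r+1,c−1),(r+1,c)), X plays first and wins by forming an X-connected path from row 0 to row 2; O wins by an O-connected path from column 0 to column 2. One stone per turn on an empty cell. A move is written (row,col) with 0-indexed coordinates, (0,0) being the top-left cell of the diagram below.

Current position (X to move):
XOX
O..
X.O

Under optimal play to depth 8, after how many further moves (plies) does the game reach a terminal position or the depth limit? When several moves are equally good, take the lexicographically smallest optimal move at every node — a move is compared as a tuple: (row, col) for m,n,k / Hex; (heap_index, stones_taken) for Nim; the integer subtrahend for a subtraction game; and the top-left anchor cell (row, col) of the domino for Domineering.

PV length from [XOX/O../X.O]: 1 ply

p1 X@[XOX/O../X.O]: (1,1)[XOX/OX./X.O]+1* (1,2)[XOX/O.X/X.O]+1 (2,1)[XOX/O../XXO]+1
p2 O@[XOX/OX./X.O] terminal -1; root [XOX/O../X.O] d8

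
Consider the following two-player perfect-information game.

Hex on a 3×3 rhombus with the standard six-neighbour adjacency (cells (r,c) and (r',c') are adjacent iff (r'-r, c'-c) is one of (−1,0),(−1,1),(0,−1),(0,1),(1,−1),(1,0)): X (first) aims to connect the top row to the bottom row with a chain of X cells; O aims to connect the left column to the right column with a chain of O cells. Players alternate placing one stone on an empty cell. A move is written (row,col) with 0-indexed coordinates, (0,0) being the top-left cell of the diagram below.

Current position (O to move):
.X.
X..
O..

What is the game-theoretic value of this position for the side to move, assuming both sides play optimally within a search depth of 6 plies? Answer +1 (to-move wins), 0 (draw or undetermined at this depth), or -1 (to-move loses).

p1 O@[.X./X../O..]: (0,0)[OX./X../O..]-1 (0,2)[.XO/X../O..]+1* (1,1)[.X./XO./O..]+1 (1,2)[.X./X.O/O..]+1 (2,1)[.X./X../OO.]+1 (2,2)[.X./X../O.O]+1
p2 X@[.XO/X../O..]: (0,0)[XXO/X../O..]-1* (1,1)[.XO/XX./O..]-1 (1,2)[.XO/X.X/O..]-1 (2,1)[.XO/X../OX.]-1 (2,2)[.XO/X../O.X]-1
p3 O@[XXO/X../O..]: (1,1)[XXO/XO./O..]+1* (1,2)[XXO/X.O/O..]+1 (2,1)[XXO/X../OO.]+1 (2,2)[XXO/X../O.O]+1
p4 X@[XXO/XO./O..] terminal -1; root [.X./X../O..] d6

value(.X./X../O.., O) = +1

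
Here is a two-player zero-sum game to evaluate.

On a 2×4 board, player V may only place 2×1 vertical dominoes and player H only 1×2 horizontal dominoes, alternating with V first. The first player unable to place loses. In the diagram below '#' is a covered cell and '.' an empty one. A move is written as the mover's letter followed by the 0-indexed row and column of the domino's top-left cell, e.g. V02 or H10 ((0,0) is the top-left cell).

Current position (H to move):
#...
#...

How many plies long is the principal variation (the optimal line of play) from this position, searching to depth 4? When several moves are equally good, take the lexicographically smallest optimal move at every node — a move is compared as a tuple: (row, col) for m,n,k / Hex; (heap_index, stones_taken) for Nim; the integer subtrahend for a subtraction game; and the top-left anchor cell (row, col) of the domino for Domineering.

p1 H@[#.../#...]: H01[###./#...]+1* H02[#.##/#...]+1 H11[#.../###.]+1 H12[#.../#.##]+1
p2 V@[###./#...]: V03[####/#..#]-1*
p3 H@[####/#..#]: H11[####/####]+1*
p4 V@[####/####] terminal -1; root [#.../#...] d4

PV length from [#.../#...]: 3 plies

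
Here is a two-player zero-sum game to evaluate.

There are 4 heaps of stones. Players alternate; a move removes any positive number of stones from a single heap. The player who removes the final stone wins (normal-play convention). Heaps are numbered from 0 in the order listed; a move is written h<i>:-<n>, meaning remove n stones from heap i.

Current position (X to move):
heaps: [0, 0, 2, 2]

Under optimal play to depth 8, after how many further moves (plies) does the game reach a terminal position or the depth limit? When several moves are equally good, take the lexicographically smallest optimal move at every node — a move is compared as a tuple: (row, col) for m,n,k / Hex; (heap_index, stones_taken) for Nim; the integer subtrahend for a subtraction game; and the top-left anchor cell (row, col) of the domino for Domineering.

ply 1, X at (0,0,2,2) | h2:-1=-1→(0,0,1,2)*; h2:-2=-1→(0,0,0,2); h3:-1=-1→(0,0,2,1); h3:-2=-1→(0,0,2,0)
ply 2, O at (0,0,1,2) | h2:-1=-1→(0,0,0,2); h3:-1=+1→(0,0,1,1)*; h3:-2=-1→(0,0,1,0)
ply 3, X at (0,0,1,1) | h2:-1=-1→(0,0,0,1)*; h3:-1=-1→(0,0,1,0)
ply 4, O at (0,0,0,1) | h3:-1=+1→(0,0,0,0)*
ply 5: (0,0,0,0) is terminal -1 (X); from (0,0,2,2) depth 8

PV length from [(0,0,2,2)]: 4 plies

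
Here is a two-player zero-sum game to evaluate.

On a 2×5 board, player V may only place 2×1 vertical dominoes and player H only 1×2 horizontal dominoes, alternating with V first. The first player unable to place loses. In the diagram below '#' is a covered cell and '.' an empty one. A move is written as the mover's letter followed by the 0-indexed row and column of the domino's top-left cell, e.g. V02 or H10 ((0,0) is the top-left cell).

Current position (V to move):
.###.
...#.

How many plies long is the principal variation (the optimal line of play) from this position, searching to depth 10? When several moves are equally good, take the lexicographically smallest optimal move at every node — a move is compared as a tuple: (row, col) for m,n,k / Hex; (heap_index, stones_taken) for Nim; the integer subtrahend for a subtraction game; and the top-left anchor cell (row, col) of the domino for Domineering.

PV length from [.###./...#.]: 3 plies

p1 V@[.###./...#.]: V00[####./#..#.]+1* V04[.####/...##]-1
p2 H@[####./#..#.]: H11[####./####.]-1*
p3 V@[####./####.]: V04[#####/#####]+1*
p4 H@[#####/#####] terminal -1; root [.###./...#.] d10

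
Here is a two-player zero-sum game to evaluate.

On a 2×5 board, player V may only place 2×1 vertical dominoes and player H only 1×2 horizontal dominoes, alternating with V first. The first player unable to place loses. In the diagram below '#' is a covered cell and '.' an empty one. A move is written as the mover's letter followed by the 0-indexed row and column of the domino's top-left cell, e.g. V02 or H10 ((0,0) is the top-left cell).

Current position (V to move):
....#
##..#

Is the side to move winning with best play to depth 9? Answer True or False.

p1 V@[....#/##..#]: V02[..#.#/###.#]+1* V03[...##/##.##]-1
p2 H@[..#.#/###.#]: H00[###.#/###.#]-1*
p3 V@[###.#/###.#]: V03[#####/#####]+1*
p4 H@[#####/#####] terminal -1; root [....#/##..#] d9

V winning at [....#/##..#]: True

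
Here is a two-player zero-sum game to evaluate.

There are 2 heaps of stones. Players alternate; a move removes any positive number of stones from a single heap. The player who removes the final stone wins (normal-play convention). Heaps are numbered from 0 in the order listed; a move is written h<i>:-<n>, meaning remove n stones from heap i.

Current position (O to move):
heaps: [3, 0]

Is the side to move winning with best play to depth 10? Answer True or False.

O winning at [(3,0)]: True

ply 1, O at (3,0) | h0:-1=-1→(2,0); h0:-2=-1→(1,0); h0:-3=+1→(0,0)*
ply 2: (0,0) is terminal -1 (X); from (3,0) depth 10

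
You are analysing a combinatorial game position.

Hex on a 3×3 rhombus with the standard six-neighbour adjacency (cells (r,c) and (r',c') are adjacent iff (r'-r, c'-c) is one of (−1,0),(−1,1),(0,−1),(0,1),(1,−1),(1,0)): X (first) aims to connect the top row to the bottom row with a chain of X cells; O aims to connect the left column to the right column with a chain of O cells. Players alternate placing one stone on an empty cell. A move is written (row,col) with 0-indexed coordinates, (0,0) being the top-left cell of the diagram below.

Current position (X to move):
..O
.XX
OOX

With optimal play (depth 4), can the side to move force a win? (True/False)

X winning at [..O/.XX/OOX]: True

ply 1, X at ..O/.XX/OOX | (0,0)=+1→X.O/.XX/OOX*; (0,1)=+1→.XO/.XX/OOX; (1,0)=+1→..O/XXX/OOX
ply 2, O at X.O/.XX/OOX | (0,1)=-1→XOO/.XX/OOX*; (1,0)=-1→X.O/OXX/OOX
ply 3, X at XOO/.XX/OOX | (1,0)=+1→XOO/XXX/OOX*
ply 4: XOO/XXX/OOX is terminal -1 (O); from ..O/.XX/OOX depth 4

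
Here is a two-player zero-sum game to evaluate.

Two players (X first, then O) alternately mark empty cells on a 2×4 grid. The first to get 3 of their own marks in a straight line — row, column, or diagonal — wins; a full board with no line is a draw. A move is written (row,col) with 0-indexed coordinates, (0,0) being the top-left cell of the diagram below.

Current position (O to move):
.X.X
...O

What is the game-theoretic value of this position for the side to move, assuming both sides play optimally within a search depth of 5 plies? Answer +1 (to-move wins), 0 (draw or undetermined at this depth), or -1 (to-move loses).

p1 O@[.X.X/...O]: (0,0)[OX.X/...O]-1 (0,2)[.XOX/...O]+0* (1,0)[.X.X/O..O]-1 (1,1)[.X.X/.O.O]-1 (1,2)[.X.X/..OO]-1
p2 X@[.XOX/...O]: (0,0)[XXOX/...O]+0* (1,0)[.XOX/X..O]+0 (1,1)[.XOX/.X.O]+0 (1,2)[.XOX/..XO]+0
p3 O@[XXOX/...O]: (1,0)[XXOX/O..O]+0* (1,1)[XXOX/.O.O]+0 (1,2)[XXOX/..OO]+0
p4 X@[XXOX/O..O]: (1,1)[XXOX/OX.O]+0* (1,2)[XXOX/O.XO]+0
p5 O@[XXOX/OX.O]: (1,2)[XXOX/OXOO]+0*
p6 X@[XXOX/OXOO] terminal +0; root [.X.X/...O] d5

value(.X.X/...O, O) = 0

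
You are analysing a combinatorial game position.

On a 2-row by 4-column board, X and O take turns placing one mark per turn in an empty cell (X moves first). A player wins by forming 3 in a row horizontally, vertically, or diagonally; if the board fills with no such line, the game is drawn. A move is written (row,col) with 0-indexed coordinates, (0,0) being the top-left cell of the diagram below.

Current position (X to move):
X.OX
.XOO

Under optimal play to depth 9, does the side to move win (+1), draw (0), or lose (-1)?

value(X.OX/.XOO, X) = 0

[X.OX/.XOO] X move#1: (0,1):+0/XXOX/.XOO*, (1,0):+0/X.OX/XXOO
[XXOX/.XOO] O move#2: (1,0):+0/XXOX/OXOO*
[XXOX/OXOO] end (terminal +0, X#3); searched X.OX/.XOO to 9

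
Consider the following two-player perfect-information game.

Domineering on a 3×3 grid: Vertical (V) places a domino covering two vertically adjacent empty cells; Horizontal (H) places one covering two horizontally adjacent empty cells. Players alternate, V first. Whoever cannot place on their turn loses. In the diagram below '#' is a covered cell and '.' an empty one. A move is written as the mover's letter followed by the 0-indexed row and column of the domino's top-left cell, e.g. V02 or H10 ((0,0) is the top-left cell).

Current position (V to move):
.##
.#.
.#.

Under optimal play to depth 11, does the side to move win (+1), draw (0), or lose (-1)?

value(.##/.#./.#., V) = +1

[.##/.#./.#.] V move#1: V00:+1/###/##./.#.*, V10:+1/.##/##./##., V12:+1/.##/.##/.##
[###/##./.#.] end (terminal -1, H#2); searched .##/.#./.#. to 11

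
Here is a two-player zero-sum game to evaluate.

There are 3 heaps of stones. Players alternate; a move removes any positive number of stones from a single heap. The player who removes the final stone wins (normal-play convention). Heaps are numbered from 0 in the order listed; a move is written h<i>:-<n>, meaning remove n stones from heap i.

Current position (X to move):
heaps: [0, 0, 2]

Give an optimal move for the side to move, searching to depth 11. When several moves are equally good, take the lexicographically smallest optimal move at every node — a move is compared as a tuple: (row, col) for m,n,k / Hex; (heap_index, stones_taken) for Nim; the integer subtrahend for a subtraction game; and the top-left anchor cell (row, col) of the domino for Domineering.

ply 1, X at (0,0,2) | h2:-1=-1→(0,0,1); h2:-2=+1→(0,0,0)*
ply 2: (0,0,0) is terminal -1 (O); from (0,0,2) depth 11

X's best at [(0,0,2)]: h2:-2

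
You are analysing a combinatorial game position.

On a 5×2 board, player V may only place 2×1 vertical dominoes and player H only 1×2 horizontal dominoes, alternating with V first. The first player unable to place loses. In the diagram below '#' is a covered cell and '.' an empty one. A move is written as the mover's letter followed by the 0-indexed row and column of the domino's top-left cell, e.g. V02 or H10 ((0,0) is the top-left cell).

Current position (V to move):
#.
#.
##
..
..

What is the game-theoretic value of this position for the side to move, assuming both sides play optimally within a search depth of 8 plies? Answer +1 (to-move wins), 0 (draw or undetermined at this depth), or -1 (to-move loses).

p1 V@[#./#./##/../..]: V01[##/##/##/../..]-1 V30[#./#./##/#./#.]+1* V31[#./#./##/.#/.#]+1
p2 H@[#./#./##/#./#.] terminal -1; root [#./#./##/../..] d8

value(#./#./##/../.., V) = +1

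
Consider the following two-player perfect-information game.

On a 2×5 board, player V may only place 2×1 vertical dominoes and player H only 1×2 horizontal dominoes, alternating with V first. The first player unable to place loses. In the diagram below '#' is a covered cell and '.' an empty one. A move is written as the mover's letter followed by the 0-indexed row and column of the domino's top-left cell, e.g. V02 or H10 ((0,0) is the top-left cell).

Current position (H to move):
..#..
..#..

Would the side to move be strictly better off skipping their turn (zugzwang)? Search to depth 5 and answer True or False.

zugzwang(..#../..#.., H) = True

ply 1, H at ..#../..#.. | H00=-1→###../..#..*; H03=-1→..###/..#..; H10=-1→..#../###..; H13=-1→..#../..###
ply 2, V at ###../..#.. | V03=+1→####./..##.*; V04=+1→###.#/..#.#
ply 3, H at ####./..##. | H10=-1→####./####.*
ply 4, V at ####./####. | V04=+1→#####/#####*
ply 5: #####/##### is terminal -1 (H); from ..#../..#.. depth 5
if H skipped the turn, V would face:
~ ply 1, V at ..#../..#.. | V00=-1→#.#../#.#..*; V01=-1→.##../.##..; V03=-1→..##./..##.; V04=-1→..#.#/..#.#
~ ply 2, H at #.#../#.#.. | H03=+1→#.###/#.#..*; H13=+1→#.#../#.###
~ ply 3, V at #.###/#.#.. | V01=-1→#####/###..*
~ ply 4, H at #####/###.. | H13=+1→#####/#####*
~ ply 5: #####/##### is terminal -1 (V); from ..#../..#.. depth 5
compare (H): move=-1 vs pass=+1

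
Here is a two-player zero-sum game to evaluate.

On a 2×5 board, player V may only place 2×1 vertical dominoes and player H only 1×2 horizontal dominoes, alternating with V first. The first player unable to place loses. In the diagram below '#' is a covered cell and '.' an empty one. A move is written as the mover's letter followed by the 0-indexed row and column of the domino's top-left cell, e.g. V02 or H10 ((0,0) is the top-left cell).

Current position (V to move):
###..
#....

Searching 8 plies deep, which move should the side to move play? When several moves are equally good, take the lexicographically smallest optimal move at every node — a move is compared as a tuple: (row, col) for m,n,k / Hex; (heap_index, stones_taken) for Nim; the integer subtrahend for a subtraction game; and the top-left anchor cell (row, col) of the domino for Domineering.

ply 1, V at ###../#.... | V03=+1→####./#..#.*; V04=-1→###.#/#...#
ply 2, H at ####./#..#. | H11=-1→####./####.*
ply 3, V at ####./####. | V04=+1→#####/#####*
ply 4: #####/##### is terminal -1 (H); from ###../#.... depth 8

V's best at [###../#....]: V03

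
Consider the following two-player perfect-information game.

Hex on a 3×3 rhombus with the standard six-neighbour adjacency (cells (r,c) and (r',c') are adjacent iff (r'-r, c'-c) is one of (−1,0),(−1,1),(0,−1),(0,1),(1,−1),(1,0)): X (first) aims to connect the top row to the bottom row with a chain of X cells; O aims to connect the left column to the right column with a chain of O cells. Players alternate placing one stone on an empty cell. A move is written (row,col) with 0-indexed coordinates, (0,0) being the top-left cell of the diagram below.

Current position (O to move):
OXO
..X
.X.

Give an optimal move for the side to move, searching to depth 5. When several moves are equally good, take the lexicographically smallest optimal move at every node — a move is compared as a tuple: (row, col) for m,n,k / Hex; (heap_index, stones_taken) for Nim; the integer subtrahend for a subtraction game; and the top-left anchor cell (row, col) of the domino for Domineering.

p1 O@[OXO/..X/.X.]: (1,0)[OXO/O.X/.X.]-1 (1,1)[OXO/.OX/.X.]+1* (2,0)[OXO/..X/OX.]-1 (2,2)[OXO/..X/.XO]-1
p2 X@[OXO/.OX/.X.]: (1,0)[OXO/XOX/.X.]-1* (2,0)[OXO/.OX/XX.]-1 (2,2)[OXO/.OX/.XX]-1
p3 O@[OXO/XOX/.X.]: (2,0)[OXO/XOX/OX.]+1* (2,2)[OXO/XOX/.XO]-1
p4 X@[OXO/XOX/OX.] terminal -1; root [OXO/..X/.X.] d5

O's best at [OXO/..X/.X.]: (1,1)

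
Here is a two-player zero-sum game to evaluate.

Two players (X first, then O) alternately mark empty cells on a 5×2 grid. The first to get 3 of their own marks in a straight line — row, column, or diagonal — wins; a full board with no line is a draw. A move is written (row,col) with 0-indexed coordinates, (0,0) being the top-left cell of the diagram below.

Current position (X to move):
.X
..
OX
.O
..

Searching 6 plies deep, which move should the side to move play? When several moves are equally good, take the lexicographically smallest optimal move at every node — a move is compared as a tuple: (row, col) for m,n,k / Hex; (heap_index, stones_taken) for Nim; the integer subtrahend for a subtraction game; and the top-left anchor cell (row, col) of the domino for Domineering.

ply 1, X at .X/../OX/.O/.. | (0,0)=+0→XX/../OX/.O/..; (1,0)=+0→.X/X./OX/.O/..; (1,1)=+1→.X/.X/OX/.O/..*; (3,0)=+0→.X/../OX/XO/..; (4,0)=+0→.X/../OX/.O/X.; (4,1)=+0→.X/../OX/.O/.X
ply 2: .X/.X/OX/.O/.. is terminal -1 (O); from .X/../OX/.O/.. depth 6

X's best at [.X/../OX/.O/..]: (1,1)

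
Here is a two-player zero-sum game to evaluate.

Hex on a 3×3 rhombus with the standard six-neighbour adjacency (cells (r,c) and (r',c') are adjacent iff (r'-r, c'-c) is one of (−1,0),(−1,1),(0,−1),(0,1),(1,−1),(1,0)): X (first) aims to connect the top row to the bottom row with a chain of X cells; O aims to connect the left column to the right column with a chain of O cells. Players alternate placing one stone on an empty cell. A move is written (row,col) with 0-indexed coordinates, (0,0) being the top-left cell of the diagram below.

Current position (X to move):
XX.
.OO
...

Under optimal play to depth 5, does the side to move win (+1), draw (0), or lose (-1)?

value(XX./.OO/..., X) = -1

[XX./.OO/...] X move#1: (0,2):-1/XXX/.OO/...*, (1,0):-1/XX./XOO/..., (2,0):-1/XX./.OO/X.., (2,1):-1/XX./.OO/.X., (2,2):-1/XX./.OO/..X
[XXX/.OO/...] O move#2: (1,0):+1/XXX/OOO/...*, (2,0):+1/XXX/.OO/O.., (2,1):+1/XXX/.OO/.O., (2,2):+1/XXX/.OO/..O
[XXX/OOO/...] end (terminal -1, X#3); searched XX./.OO/... to 5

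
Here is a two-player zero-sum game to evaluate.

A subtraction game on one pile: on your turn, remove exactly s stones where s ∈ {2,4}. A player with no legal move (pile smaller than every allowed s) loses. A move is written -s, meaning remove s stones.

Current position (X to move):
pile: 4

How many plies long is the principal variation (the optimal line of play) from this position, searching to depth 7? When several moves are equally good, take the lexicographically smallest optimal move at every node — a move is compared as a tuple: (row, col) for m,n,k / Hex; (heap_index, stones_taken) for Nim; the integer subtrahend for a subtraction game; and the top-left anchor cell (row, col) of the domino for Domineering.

[4] X move#1: -2:-1/2, -4:+1/0*
[0] end (terminal -1, O#2); searched 4 to 7

PV length from [4]: 1 ply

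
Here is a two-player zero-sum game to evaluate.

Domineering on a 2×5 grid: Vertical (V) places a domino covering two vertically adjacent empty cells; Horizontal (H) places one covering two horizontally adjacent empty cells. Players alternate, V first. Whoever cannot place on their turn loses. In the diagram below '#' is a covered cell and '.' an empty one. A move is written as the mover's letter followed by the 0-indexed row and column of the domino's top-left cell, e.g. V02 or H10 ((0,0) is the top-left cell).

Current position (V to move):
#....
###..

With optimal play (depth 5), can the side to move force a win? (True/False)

ply 1, V at #..../###.. | V03=+1→#..#./####.*; V04=-1→#...#/###.#
ply 2, H at #..#./####. | H01=-1→####./####.*
ply 3, V at ####./####. | V04=+1→#####/#####*
ply 4: #####/##### is terminal -1 (H); from #..../###.. depth 5

V winning at [#..../###..]: True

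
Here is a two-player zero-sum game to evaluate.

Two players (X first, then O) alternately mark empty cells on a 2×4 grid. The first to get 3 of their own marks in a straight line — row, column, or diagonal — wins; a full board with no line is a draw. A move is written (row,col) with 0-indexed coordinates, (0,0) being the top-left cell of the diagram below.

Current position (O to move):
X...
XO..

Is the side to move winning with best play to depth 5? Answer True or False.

O winning at [X.../XO..]: False

[X.../XO..] O move#1: (0,1):+0/XO../XO..*, (0,2):+0/X.O./XO.., (0,3):+0/X..O/XO.., (1,2):+0/X.../XOO., (1,3):+0/X.../XO.O
[XO../XO..] X move#2: (0,2):+0/XOX./XO..*, (0,3):+0/XO.X/XO.., (1,2):+0/XO../XOX., (1,3):+0/XO../XO.X
[XOX./XO..] O move#3: (0,3):+0/XOXO/XO..*, (1,2):+0/XOX./XOO., (1,3):+0/XOX./XO.O
[XOXO/XO..] X move#4: (1,2):+0/XOXO/XOX.*, (1,3):+0/XOXO/XO.X
[XOXO/XOX.] O move#5: (1,3):+0/XOXO/XOXO*
[XOXO/XOXO] end (terminal +0, X#6); searched X.../XO.. to 5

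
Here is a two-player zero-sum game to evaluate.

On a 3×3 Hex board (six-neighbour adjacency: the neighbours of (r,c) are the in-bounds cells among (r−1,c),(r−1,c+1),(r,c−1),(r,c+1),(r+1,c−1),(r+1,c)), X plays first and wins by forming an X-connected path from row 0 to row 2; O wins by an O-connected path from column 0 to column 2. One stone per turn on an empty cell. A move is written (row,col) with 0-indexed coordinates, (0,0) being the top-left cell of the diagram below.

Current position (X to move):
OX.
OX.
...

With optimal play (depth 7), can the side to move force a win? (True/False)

X winning at [OX./OX./...]: True

p1 X@[OX./OX./...]: (0,2)[OXX/OX./...]+1* (1,2)[OX./OXX/...]+1 (2,0)[OX./OX./X..]+1 (2,1)[OX./OX./.X.]+1 (2,2)[OX./OX./..X]+1
p2 O@[OXX/OX./...]: (1,2)[OXX/OXO/...]-1* (2,0)[OXX/OX./O..]-1 (2,1)[OXX/OX./.O.]-1 (2,2)[OXX/OX./..O]-1
p3 X@[OXX/OXO/...]: (2,0)[OXX/OXO/X..]+1* (2,1)[OXX/OXO/.X.]+1 (2,2)[OXX/OXO/..X]+1
p4 O@[OXX/OXO/X..] terminal -1; root [OX./OX./...] d7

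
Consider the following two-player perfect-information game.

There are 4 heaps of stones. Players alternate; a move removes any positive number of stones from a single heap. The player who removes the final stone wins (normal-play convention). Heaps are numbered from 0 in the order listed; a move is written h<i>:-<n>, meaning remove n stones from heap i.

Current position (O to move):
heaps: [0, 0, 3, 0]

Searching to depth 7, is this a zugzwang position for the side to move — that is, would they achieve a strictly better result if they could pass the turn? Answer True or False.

zugzwang((0,0,3,0), O) = False

p1 O@[(0,0,3,0)]: h2:-1[(0,0,2,0)]-1 h2:-2[(0,0,1,0)]-1 h2:-3[(0,0,0,0)]+1*
p2 X@[(0,0,0,0)] terminal -1; root [(0,0,3,0)] d7
suppose O passes — search the same position with X to move:
pass> p1 X@[(0,0,3,0)]: h2:-1[(0,0,2,0)]-1 h2:-2[(0,0,1,0)]-1 h2:-3[(0,0,0,0)]+1*
pass> p2 O@[(0,0,0,0)] terminal -1; root [(0,0,3,0)] d7
for O: play +1, pass -1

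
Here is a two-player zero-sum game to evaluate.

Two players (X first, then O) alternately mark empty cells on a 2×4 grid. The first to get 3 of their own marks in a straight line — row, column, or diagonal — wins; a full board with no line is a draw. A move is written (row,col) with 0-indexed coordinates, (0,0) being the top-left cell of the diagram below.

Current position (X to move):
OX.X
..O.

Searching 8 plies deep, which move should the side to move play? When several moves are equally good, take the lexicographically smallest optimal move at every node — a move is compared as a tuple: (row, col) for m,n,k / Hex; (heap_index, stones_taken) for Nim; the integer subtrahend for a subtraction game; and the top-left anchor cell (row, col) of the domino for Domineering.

[OX.X/..O.] X move#1: (0,2):+1/OXXX/..O.*, (1,0):+0/OX.X/X.O., (1,1):+0/OX.X/.XO., (1,3):+0/OX.X/..OX
[OXXX/..O.] end (terminal -1, O#2); searched OX.X/..O. to 8

X's best at [OX.X/..O.]: (0,2)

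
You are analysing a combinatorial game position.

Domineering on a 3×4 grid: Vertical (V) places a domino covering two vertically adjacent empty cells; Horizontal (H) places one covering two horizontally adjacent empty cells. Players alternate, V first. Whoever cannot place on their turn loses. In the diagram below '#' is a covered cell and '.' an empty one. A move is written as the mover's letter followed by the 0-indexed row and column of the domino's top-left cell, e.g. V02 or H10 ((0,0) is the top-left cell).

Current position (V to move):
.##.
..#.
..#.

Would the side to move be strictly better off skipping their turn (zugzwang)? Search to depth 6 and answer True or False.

zugzwang(.##./..#./..#., V) = False

p1 V@[.##./..#./..#.]: V00[###./#.#./..#.]+1* V03[.###/..##/..#.]-1 V10[.##./#.#./#.#.]+1 V11[.##./.##./.##.]+1 V13[.##./..##/..##]-1
p2 H@[###./#.#./..#.]: H20[###./#.#./###.]-1*
p3 V@[###./#.#./###.]: V03[####/#.##/###.]+1* V13[###./#.##/####]+1
p4 H@[####/#.##/###.] terminal -1; root [.##./..#./..#.] d6
pass branch (H moves first from the same position):
  | p1 H@[.##./..#./..#.]: H10[.##./###./..#.]+1* H20[.##./..#./###.]-1
  | p2 V@[.##./###./..#.]: V03[.###/####/..#.]-1* V13[.##./####/..##]-1
  | p3 H@[.###/####/..#.]: H20[.###/####/###.]+1*
  | p4 V@[.###/####/###.] terminal -1; root [.##./..#./..#.] d6
V moving scores +1; V passing scores -1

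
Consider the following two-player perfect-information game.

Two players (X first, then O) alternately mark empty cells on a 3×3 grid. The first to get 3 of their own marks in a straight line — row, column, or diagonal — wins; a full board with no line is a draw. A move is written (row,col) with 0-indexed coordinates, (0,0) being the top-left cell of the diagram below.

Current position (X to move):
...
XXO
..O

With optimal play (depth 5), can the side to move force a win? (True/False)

X winning at [.../XXO/..O]: False

[.../XXO/..O] X move#1: (0,0):-1/X../XXO/..O, (0,1):-1/.X./XXO/..O, (0,2):+0/..X/XXO/..O*, (2,0):-1/.../XXO/X.O, (2,1):-1/.../XXO/.XO
[..X/XXO/..O] O move#2: (0,0):-1/O.X/XXO/..O, (0,1):-1/.OX/XXO/..O, (2,0):+0/..X/XXO/O.O*, (2,1):-1/..X/XXO/.OO
[..X/XXO/O.O] X move#3: (0,0):-1/X.X/XXO/O.O, (0,1):-1/.XX/XXO/O.O, (2,1):+0/..X/XXO/OXO*
[..X/XXO/OXO] O move#4: (0,0):-1/O.X/XXO/OXO, (0,1):+0/.OX/XXO/OXO*
[.OX/XXO/OXO] X move#5: (0,0):+0/XOX/XXO/OXO*
[XOX/XXO/OXO] end (terminal +0, O#6); searched .../XXO/..O to 5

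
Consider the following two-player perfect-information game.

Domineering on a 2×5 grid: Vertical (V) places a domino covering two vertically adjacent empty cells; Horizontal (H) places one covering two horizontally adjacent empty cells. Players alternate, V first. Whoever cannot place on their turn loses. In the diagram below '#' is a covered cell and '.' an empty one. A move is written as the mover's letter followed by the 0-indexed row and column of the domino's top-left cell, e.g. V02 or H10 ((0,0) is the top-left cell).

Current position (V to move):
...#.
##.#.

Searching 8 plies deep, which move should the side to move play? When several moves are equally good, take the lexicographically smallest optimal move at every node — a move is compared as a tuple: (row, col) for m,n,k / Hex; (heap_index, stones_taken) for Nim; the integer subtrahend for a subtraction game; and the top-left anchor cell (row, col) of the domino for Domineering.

[...#./##.#.] V move#1: V02:+1/..##./####.*, V04:-1/...##/##.##
[..##./####.] H move#2: H00:-1/####./####.*
[####./####.] V move#3: V04:+1/#####/#####*
[#####/#####] end (terminal -1, H#4); searched ...#./##.#. to 8

V's best at [...#./##.#.]: V02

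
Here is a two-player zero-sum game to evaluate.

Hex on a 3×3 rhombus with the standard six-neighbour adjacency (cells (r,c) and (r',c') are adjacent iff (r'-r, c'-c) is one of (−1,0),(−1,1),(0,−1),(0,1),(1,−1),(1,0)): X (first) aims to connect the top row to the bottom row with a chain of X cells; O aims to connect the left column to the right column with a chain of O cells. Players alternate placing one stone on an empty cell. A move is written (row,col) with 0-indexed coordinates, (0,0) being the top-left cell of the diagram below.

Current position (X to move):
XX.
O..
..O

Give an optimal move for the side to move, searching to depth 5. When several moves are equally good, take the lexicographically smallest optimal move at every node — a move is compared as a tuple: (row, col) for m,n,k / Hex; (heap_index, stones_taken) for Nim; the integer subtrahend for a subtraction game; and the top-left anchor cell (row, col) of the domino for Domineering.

[XX./O../..O] X move#1: (0,2):-1/XXX/O../..O, (1,1):+1/XX./OX./..O*, (1,2):-1/XX./O.X/..O, (2,0):-1/XX./O../X.O, (2,1):-1/XX./O../.XO
[XX./OX./..O] O move#2: (0,2):-1/XXO/OX./..O*, (1,2):-1/XX./OXO/..O, (2,0):-1/XX./OX./O.O, (2,1):-1/XX./OX./.OO
[XXO/OX./..O] X move#3: (1,2):+1/XXO/OXX/..O*, (2,0):+1/XXO/OX./X.O, (2,1):+1/XXO/OX./.XO
[XXO/OXX/..O] O move#4: (2,0):-1/XXO/OXX/O.O*, (2,1):-1/XXO/OXX/.OO
[XXO/OXX/O.O] X move#5: (2,1):+1/XXO/OXX/OXO*
[XXO/OXX/OXO] end (terminal -1, O#6); searched XX./O../..O to 5

X's best at [XX./O../..O]: (1,1)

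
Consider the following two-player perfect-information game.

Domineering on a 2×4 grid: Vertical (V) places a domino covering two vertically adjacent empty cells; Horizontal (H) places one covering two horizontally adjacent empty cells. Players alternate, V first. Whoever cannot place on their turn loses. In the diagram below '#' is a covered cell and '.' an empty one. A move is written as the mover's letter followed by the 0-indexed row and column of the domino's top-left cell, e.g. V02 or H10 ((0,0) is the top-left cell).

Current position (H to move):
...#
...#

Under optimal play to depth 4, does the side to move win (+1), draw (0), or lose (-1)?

p1 H@[...#/...#]: H00[##.#/...#]+1* H01[.###/...#]+1 H10[...#/##.#]+1 H11[...#/.###]+1
p2 V@[##.#/...#]: V02[####/..##]-1*
p3 H@[####/..##]: H10[####/####]+1*
p4 V@[####/####] terminal -1; root [...#/...#] d4

value(...#/...#, H) = +1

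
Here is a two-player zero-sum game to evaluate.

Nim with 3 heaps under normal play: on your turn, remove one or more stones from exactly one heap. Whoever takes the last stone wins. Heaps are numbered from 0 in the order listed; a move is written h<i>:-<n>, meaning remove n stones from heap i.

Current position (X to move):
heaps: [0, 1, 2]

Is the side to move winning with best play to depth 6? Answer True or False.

X winning at [(0,1,2)]: True

ply 1, X at (0,1,2) | h1:-1=-1→(0,0,2); h2:-1=+1→(0,1,1)*; h2:-2=-1→(0,1,0)
ply 2, O at (0,1,1) | h1:-1=-1→(0,0,1)*; h2:-1=-1→(0,1,0)
ply 3, X at (0,0,1) | h2:-1=+1→(0,0,0)*
ply 4: (0,0,0) is terminal -1 (O); from (0,1,2) depth 6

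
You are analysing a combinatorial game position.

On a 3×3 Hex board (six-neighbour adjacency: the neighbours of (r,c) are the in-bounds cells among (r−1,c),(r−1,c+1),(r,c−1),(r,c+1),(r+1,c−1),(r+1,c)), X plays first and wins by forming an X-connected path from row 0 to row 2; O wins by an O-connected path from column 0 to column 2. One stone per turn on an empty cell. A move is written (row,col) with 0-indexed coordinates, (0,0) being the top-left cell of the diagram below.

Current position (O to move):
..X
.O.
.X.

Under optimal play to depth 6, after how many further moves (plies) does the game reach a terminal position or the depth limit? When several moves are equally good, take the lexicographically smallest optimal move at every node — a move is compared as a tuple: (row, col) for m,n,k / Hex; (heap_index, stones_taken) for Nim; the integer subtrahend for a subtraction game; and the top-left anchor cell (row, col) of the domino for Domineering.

ply 1, O at ..X/.O./.X. | (0,0)=-1→O.X/.O./.X.; (0,1)=-1→.OX/.O./.X.; (1,0)=-1→..X/OO./.X.; (1,2)=+1→..X/.OO/.X.*; (2,0)=-1→..X/.O./OX.; (2,2)=-1→..X/.O./.XO
ply 2, X at ..X/.OO/.X. | (0,0)=-1→X.X/.OO/.X.*; (0,1)=-1→.XX/.OO/.X.; (1,0)=-1→..X/XOO/.X.; (2,0)=-1→..X/.OO/XX.; (2,2)=-1→..X/.OO/.XX
ply 3, O at X.X/.OO/.X. | (0,1)=+1→XOX/.OO/.X.*; (1,0)=+1→X.X/OOO/.X.; (2,0)=+1→X.X/.OO/OX.; (2,2)=+1→X.X/.OO/.XO
ply 4, X at XOX/.OO/.X. | (1,0)=-1→XOX/XOO/.X.*; (2,0)=-1→XOX/.OO/XX.; (2,2)=-1→XOX/.OO/.XX
ply 5, O at XOX/XOO/.X. | (2,0)=+1→XOX/XOO/OX.*; (2,2)=-1→XOX/XOO/.XO
ply 6: XOX/XOO/OX. is terminal -1 (X); from ..X/.O./.X. depth 6

PV length from [..X/.O./.X.]: 5 plies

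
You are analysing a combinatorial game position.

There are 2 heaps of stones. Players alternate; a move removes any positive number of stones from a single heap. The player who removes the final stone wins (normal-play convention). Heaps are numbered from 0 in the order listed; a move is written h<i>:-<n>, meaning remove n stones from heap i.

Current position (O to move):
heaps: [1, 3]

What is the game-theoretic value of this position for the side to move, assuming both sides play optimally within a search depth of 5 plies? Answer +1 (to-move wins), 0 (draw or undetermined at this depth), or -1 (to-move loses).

value((1,3), O) = +1

[(1,3)] O move#1: h0:-1:-1/(0,3), h1:-1:-1/(1,2), h1:-2:+1/(1,1)*, h1:-3:-1/(1,0)
[(1,1)] X move#2: h0:-1:-1/(0,1)*, h1:-1:-1/(1,0)
[(0,1)] O move#3: h1:-1:+1/(0,0)*
[(0,0)] end (terminal -1, X#4); searched (1,3) to 5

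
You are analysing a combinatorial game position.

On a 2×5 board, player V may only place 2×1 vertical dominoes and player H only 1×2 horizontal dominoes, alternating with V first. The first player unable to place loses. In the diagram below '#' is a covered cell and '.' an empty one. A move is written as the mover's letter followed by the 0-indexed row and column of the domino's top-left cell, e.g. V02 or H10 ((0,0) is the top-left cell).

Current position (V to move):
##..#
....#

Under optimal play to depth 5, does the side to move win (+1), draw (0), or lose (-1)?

value(##..#/....#, V) = +1

p1 V@[##..#/....#]: V02[###.#/..#.#]+1* V03[##.##/...##]-1
p2 H@[###.#/..#.#]: H10[###.#/###.#]-1*
p3 V@[###.#/###.#]: V03[#####/#####]+1*
p4 H@[#####/#####] terminal -1; root [##..#/....#] d5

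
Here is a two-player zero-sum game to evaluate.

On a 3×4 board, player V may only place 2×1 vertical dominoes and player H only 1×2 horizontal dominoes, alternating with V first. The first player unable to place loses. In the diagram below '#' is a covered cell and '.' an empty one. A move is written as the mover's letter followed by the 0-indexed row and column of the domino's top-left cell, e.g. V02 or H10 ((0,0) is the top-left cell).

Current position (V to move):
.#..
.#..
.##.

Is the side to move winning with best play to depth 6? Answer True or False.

p1 V@[.#../.#../.##.]: V00[##../##../.##.]-1 V02[.##./.##./.##.]+1* V03[.#.#/.#.#/.##.]+1 V10[.#../##../###.]-1 V13[.#../.#.#/.###]+1
p2 H@[.##./.##./.##.] terminal -1; root [.#../.#../.##.] d6

V winning at [.#../.#../.##.]: True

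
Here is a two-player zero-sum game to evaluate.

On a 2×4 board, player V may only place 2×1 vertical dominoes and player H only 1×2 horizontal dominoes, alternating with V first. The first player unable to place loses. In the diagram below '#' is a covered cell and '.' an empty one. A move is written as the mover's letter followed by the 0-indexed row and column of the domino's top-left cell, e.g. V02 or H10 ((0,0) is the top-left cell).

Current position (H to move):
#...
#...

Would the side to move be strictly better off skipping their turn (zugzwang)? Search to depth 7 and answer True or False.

ply 1, H at #.../#... | H01=+1→###./#...*; H02=+1→#.##/#...; H11=+1→#.../###.; H12=+1→#.../#.##
ply 2, V at ###./#... | V03=-1→####/#..#*
ply 3, H at ####/#..# | H11=+1→####/####*
ply 4: ####/#### is terminal -1 (V); from #.../#... depth 7
if H skipped the turn, V would face:
~ ply 1, V at #.../#... | V01=-1→##../##..; V02=+1→#.#./#.#.*; V03=-1→#..#/#..#
~ ply 2: #.#./#.#. is terminal -1 (H); from #.../#... depth 7
compare (H): move=+1 vs pass=-1

zugzwang(#.../#..., H) = False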